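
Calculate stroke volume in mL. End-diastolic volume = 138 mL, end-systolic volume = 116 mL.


SV = EDV - ESV
SV = 138 - 116
SV = 22 mL


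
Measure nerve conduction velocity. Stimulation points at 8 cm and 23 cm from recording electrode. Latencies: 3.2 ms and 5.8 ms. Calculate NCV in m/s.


Distance = (23 - 8) / 100 = 0.15 m
dt = (5.8 - 3.2) / 1000 = 0.0026 s
NCV = dist / dt = 57.69 m/s


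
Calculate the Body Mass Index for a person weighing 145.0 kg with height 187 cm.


BMI = weight / height^2
height = 187 cm = 1.87 m
BMI = 145.0 / 1.87^2
BMI = 41.47 kg/m^2


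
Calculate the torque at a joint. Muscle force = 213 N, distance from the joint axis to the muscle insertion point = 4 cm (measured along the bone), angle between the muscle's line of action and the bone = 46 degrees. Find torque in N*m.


Torque = F * d * sin(theta)   (moment arm = d*sin(theta))
d = 4 cm = 0.04 m
Torque = 213 * 0.04 * sin(46)
Torque = 6.129 N*m


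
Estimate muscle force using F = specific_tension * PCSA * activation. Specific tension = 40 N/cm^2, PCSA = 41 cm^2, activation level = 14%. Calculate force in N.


F = sigma * PCSA * activation
F = 40 * 41 * 0.14
F = 229.6 N


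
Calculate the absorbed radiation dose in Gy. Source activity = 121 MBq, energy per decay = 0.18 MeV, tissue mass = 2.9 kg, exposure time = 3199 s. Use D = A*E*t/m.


A = 121 MBq = 1.2100e+08 Bq
E = 0.18 MeV = 2.8836e-14 J
D = A*E*t/m = 1.2100e+08*2.8836e-14*3199/2.9
D = 0.003849 Gy


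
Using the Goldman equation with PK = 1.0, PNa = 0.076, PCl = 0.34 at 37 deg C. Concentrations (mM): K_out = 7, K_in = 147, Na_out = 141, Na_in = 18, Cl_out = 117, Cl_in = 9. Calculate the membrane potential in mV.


Vm = (RT/F)*ln((PK*Ko + PNa*Nao + PCl*Cli)/(PK*Ki + PNa*Nai + PCl*Clo))
Numer = 20.776, Denom = 188.148
Vm = -58.89 mV


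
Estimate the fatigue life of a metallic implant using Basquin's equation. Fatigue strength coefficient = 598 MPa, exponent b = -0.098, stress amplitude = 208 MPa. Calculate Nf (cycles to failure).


sigma_a = sigma_f' * (2Nf)^b
2Nf = (sigma_a/sigma_f')^(1/b)
2Nf = (208/598)^(1/-0.098)
2Nf = 47860.59
Nf = 2.393e+04


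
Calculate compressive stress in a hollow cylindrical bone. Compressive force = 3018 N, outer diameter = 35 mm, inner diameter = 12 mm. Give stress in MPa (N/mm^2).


A = pi*(r_o^2 - r_i^2)
r_o = 17.5 mm, r_i = 6 mm
A = 849.015 mm^2
sigma = F/A = 3018 / 849.015
sigma = 3.555 MPa


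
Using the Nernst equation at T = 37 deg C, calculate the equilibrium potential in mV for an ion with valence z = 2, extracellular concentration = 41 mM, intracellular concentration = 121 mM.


E = (RT/(zF)) * ln(C_out/C_in)
T = 37 + 273.15 = 310.15 K
E = (8.314 * 310.15 / (2 * 96485)) * ln(41/121)
E = -14.46 mV


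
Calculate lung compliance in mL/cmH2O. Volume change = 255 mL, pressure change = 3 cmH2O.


C = dV / dP
C = 255 / 3
C = 85 mL/cmH2O


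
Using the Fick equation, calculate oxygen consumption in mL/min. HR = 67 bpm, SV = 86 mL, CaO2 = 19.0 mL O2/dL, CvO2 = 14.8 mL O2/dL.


CO = HR*SV = 67*86/1000 = 5.762 L/min
a-v O2 diff = 19.0 - 14.8 = 4.2 mL/dL
VO2 = CO * (CaO2-CvO2) * 10 dL/L
VO2 = 5.762 * 4.2 * 10
VO2 = 242 mL/min


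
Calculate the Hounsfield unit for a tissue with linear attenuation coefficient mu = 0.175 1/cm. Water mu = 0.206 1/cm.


HU = ((mu_tissue - mu_water) / mu_water) * 1000
HU = ((0.175 - 0.206) / 0.206) * 1000
HU = -150.5


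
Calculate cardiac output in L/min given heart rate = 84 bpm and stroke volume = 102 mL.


CO = HR * SV
CO = 84 * 102 / 1000
CO = 8.568 L/min


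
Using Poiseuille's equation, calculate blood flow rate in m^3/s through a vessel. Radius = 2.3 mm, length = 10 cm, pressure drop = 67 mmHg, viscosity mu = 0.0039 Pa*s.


Q = pi*r^4*dP / (8*mu*L)
r = 0.0023 m, L = 0.1 m
dP = 67 mmHg = 8932.574 Pa
Q = 2.5170e-04 m^3/s


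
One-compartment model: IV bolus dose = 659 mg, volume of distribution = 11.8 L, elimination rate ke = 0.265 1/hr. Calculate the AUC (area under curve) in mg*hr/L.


C0 = Dose/Vd = 659/11.8 = 55.8475 mg/L
AUC = C0/ke = 55.8475/0.265
AUC = 210.7 mg*hr/L


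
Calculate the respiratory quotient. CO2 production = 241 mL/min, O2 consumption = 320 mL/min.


RQ = VCO2 / VO2
RQ = 241 / 320
RQ = 0.7531


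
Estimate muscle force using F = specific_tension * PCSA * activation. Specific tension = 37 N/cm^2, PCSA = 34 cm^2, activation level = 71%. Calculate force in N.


F = sigma * PCSA * activation
F = 37 * 34 * 0.71
F = 893.2 N


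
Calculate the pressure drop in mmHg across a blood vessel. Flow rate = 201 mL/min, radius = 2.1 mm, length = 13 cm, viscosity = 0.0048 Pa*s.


dP = 8*mu*L*Q / (pi*r^4)
Q = 201 mL/min = 3.35e-06 m^3/s
dP = 273.711 Pa = 273.711 / 133.322 mmHg = 2.053 mmHg


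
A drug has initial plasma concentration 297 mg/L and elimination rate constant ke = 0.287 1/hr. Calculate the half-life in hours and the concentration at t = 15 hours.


t_half = ln(2) / ke = 0.693147 / 0.287 = 2.415 hr
C(t) = C0 * exp(-ke*t) = 297 * exp(-0.287*15)
C(15) = 4.01 mg/L


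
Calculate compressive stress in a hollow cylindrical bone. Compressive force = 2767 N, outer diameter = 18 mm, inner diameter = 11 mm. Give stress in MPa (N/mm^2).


A = pi*(r_o^2 - r_i^2)
r_o = 9 mm, r_i = 5.5 mm
A = 159.436 mm^2
sigma = F/A = 2767 / 159.436
sigma = 17.35 MPa


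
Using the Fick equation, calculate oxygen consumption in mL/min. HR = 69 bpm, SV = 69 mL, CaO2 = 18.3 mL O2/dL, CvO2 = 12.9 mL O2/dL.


CO = HR*SV = 69*69/1000 = 4.761 L/min
a-v O2 diff = 18.3 - 12.9 = 5.4 mL/dL
VO2 = CO * (CaO2-CvO2) * 10 dL/L
VO2 = 4.761 * 5.4 * 10
VO2 = 257.1 mL/min


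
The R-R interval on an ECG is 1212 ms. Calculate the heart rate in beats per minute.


HR = 60 / RR_interval(s)
RR = 1212 ms = 1.212 s
HR = 60 / 1.212 = 49.5 bpm


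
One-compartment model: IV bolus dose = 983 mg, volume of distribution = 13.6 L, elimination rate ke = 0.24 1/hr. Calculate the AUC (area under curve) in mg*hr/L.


C0 = Dose/Vd = 983/13.6 = 72.2794 mg/L
AUC = C0/ke = 72.2794/0.24
AUC = 301.2 mg*hr/L


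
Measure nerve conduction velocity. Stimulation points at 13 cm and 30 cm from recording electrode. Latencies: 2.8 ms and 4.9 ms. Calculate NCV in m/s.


Distance = (30 - 13) / 100 = 0.17 m
dt = (4.9 - 2.8) / 1000 = 0.0021 s
NCV = dist / dt = 80.95 m/s


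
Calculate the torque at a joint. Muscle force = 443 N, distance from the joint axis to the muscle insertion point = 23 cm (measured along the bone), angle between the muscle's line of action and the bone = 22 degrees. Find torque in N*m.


Torque = F * d * sin(theta)   (moment arm = d*sin(theta))
d = 23 cm = 0.23 m
Torque = 443 * 0.23 * sin(22)
Torque = 38.17 N*m


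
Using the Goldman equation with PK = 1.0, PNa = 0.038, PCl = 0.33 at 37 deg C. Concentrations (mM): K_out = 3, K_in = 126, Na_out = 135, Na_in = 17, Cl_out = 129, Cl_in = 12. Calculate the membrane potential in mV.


Vm = (RT/F)*ln((PK*Ko + PNa*Nao + PCl*Cli)/(PK*Ki + PNa*Nai + PCl*Clo))
Numer = 12.09, Denom = 169.216
Vm = -70.52 mV


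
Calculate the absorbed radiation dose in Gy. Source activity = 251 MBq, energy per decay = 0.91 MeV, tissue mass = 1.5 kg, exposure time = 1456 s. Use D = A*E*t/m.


A = 251 MBq = 2.5100e+08 Bq
E = 0.91 MeV = 1.45782e-13 J
D = A*E*t/m = 2.5100e+08*1.45782e-13*1456/1.5
D = 0.03552 Gy


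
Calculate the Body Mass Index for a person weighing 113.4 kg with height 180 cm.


BMI = weight / height^2
height = 180 cm = 1.8 m
BMI = 113.4 / 1.8^2
BMI = 35 kg/m^2


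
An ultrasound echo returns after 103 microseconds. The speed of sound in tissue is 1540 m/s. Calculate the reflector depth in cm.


depth = c * t / 2
t = 103 us = 1.0300e-04 s
depth = 1540 * 1.0300e-04 / 2
depth = 0.07931 m = 7.931 cm


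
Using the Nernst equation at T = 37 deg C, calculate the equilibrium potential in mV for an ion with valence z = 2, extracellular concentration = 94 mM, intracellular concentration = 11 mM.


E = (RT/(zF)) * ln(C_out/C_in)
T = 37 + 273.15 = 310.15 K
E = (8.314 * 310.15 / (2 * 96485)) * ln(94/11)
E = 28.67 mV


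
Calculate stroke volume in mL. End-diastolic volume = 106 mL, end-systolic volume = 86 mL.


SV = EDV - ESV
SV = 106 - 86
SV = 20 mL


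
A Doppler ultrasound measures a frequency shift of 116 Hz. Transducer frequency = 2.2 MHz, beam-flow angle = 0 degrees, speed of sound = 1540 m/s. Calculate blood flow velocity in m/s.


v = fd * c / (2 * f0 * cos(theta))
v = 116 * 1540 / (2 * 2.2000e+06 * cos(0))
v = 0.0406 m/s


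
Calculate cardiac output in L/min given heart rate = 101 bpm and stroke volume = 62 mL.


CO = HR * SV
CO = 101 * 62 / 1000
CO = 6.262 L/min


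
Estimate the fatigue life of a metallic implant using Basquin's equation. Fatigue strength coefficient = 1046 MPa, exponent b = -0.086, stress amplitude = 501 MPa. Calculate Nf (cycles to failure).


sigma_a = sigma_f' * (2Nf)^b
2Nf = (sigma_a/sigma_f')^(1/b)
2Nf = (501/1046)^(1/-0.086)
2Nf = 5216.4087
Nf = 2608


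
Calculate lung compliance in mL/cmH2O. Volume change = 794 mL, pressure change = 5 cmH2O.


C = dV / dP
C = 794 / 5
C = 158.8 mL/cmH2O


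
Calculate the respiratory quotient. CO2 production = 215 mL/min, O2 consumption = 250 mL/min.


RQ = VCO2 / VO2
RQ = 215 / 250
RQ = 0.86


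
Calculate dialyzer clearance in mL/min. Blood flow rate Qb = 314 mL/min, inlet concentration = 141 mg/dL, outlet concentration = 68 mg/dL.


K = Qb * (Cb_in - Cb_out) / Cb_in
K = 314 * (141 - 68) / 141
K = 162.6 mL/min


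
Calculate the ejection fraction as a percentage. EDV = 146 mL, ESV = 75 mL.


SV = EDV - ESV = 146 - 75 = 71 mL
EF = SV/EDV * 100 = 71/146 * 100
EF = 48.63%


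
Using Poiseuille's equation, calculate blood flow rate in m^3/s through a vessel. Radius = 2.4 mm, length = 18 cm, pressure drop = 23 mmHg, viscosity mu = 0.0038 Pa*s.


Q = pi*r^4*dP / (8*mu*L)
r = 0.0024 m, L = 0.18 m
dP = 23 mmHg = 3066.406 Pa
Q = 5.8409e-05 m^3/s


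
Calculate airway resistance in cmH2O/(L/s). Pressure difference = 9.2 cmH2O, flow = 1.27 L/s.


R = dP / flow
R = 9.2 / 1.27
R = 7.244 cmH2O/(L/s)


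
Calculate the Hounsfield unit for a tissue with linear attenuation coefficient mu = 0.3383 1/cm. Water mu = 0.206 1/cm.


HU = ((mu_tissue - mu_water) / mu_water) * 1000
HU = ((0.3383 - 0.206) / 0.206) * 1000
HU = 642.2


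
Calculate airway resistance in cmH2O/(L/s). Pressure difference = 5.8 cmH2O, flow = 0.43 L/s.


R = dP / flow
R = 5.8 / 0.43
R = 13.49 cmH2O/(L/s)


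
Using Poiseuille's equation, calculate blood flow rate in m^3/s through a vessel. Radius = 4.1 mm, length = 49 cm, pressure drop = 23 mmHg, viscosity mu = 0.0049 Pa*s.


Q = pi*r^4*dP / (8*mu*L)
r = 0.0041 m, L = 0.49 m
dP = 23 mmHg = 3066.406 Pa
Q = 1.4172e-04 m^3/s


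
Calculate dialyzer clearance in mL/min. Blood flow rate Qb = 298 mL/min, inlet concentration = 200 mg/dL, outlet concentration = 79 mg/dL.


K = Qb * (Cb_in - Cb_out) / Cb_in
K = 298 * (200 - 79) / 200
K = 180.3 mL/min


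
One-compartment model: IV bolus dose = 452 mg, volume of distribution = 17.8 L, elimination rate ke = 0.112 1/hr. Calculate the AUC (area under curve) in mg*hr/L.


C0 = Dose/Vd = 452/17.8 = 25.3933 mg/L
AUC = C0/ke = 25.3933/0.112
AUC = 226.7 mg*hr/L


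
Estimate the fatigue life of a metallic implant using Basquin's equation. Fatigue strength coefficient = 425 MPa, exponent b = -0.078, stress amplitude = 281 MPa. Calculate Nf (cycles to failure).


sigma_a = sigma_f' * (2Nf)^b
2Nf = (sigma_a/sigma_f')^(1/b)
2Nf = (281/425)^(1/-0.078)
2Nf = 201.19779
Nf = 100.6


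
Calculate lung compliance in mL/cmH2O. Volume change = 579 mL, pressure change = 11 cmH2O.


C = dV / dP
C = 579 / 11
C = 52.64 mL/cmH2O


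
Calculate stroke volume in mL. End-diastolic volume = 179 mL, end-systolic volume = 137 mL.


SV = EDV - ESV
SV = 179 - 137
SV = 42 mL


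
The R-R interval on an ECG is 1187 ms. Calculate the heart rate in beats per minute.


HR = 60 / RR_interval(s)
RR = 1187 ms = 1.187 s
HR = 60 / 1.187 = 50.55 bpm


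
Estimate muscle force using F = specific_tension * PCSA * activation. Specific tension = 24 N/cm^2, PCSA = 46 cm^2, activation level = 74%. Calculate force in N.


F = sigma * PCSA * activation
F = 24 * 46 * 0.74
F = 817 N


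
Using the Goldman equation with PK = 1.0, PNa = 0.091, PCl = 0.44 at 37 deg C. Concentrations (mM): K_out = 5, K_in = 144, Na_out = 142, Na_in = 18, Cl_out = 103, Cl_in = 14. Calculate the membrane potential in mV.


Vm = (RT/F)*ln((PK*Ko + PNa*Nao + PCl*Cli)/(PK*Ki + PNa*Nai + PCl*Clo))
Numer = 24.082, Denom = 190.958
Vm = -55.34 mV


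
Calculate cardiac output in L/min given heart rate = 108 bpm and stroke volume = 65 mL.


CO = HR * SV
CO = 108 * 65 / 1000
CO = 7.02 L/min


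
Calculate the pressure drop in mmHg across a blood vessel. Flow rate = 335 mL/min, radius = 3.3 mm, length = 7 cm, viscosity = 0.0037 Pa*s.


dP = 8*mu*L*Q / (pi*r^4)
Q = 335 mL/min = 5.58333e-06 m^3/s
dP = 31.0511 Pa = 31.0511 / 133.322 mmHg = 0.2329 mmHg


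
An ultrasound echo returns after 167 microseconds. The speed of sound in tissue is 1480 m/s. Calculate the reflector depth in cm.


depth = c * t / 2
t = 167 us = 1.6700e-04 s
depth = 1480 * 1.6700e-04 / 2
depth = 0.12358 m = 12.358 cm


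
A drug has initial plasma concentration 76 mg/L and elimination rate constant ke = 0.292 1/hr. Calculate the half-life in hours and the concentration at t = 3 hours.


t_half = ln(2) / ke = 0.693147 / 0.292 = 2.374 hr
C(t) = C0 * exp(-ke*t) = 76 * exp(-0.292*3)
C(3) = 31.65 mg/L


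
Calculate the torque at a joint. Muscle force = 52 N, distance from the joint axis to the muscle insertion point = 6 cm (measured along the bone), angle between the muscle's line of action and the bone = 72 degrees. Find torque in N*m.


Torque = F * d * sin(theta)   (moment arm = d*sin(theta))
d = 6 cm = 0.06 m
Torque = 52 * 0.06 * sin(72)
Torque = 2.967 N*m


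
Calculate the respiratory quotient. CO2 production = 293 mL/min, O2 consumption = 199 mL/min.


RQ = VCO2 / VO2
RQ = 293 / 199
RQ = 1.472


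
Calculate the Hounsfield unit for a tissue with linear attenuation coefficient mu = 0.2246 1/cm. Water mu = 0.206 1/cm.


HU = ((mu_tissue - mu_water) / mu_water) * 1000
HU = ((0.2246 - 0.206) / 0.206) * 1000
HU = 90.29


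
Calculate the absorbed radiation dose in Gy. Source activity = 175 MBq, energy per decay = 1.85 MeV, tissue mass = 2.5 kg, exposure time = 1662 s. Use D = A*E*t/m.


A = 175 MBq = 1.7500e+08 Bq
E = 1.85 MeV = 2.9637e-13 J
D = A*E*t/m = 1.7500e+08*2.9637e-13*1662/2.5
D = 0.03448 Gy


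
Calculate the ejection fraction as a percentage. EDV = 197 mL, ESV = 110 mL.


SV = EDV - ESV = 197 - 110 = 87 mL
EF = SV/EDV * 100 = 87/197 * 100
EF = 44.16%


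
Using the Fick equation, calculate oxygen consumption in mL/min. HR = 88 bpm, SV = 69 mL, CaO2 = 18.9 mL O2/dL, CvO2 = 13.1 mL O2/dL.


CO = HR*SV = 88*69/1000 = 6.072 L/min
a-v O2 diff = 18.9 - 13.1 = 5.8 mL/dL
VO2 = CO * (CaO2-CvO2) * 10 dL/L
VO2 = 6.072 * 5.8 * 10
VO2 = 352.2 mL/min


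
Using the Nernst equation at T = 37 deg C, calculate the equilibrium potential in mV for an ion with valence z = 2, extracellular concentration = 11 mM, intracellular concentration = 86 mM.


E = (RT/(zF)) * ln(C_out/C_in)
T = 37 + 273.15 = 310.15 K
E = (8.314 * 310.15 / (2 * 96485)) * ln(11/86)
E = -27.48 mV


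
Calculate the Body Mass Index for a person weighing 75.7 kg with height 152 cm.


BMI = weight / height^2
height = 152 cm = 1.52 m
BMI = 75.7 / 1.52^2
BMI = 32.76 kg/m^2


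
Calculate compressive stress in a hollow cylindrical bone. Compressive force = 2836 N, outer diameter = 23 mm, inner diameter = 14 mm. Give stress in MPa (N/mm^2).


A = pi*(r_o^2 - r_i^2)
r_o = 11.5 mm, r_i = 7 mm
A = 261.538 mm^2
sigma = F/A = 2836 / 261.538
sigma = 10.84 MPa


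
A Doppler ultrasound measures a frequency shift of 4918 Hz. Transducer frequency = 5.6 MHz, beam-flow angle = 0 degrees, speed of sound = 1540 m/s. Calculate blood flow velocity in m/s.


v = fd * c / (2 * f0 * cos(theta))
v = 4918 * 1540 / (2 * 5.6000e+06 * cos(0))
v = 0.6762 m/s


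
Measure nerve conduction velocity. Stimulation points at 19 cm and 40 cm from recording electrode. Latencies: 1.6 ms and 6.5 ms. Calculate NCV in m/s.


Distance = (40 - 19) / 100 = 0.21 m
dt = (6.5 - 1.6) / 1000 = 0.0049 s
NCV = dist / dt = 42.86 m/s


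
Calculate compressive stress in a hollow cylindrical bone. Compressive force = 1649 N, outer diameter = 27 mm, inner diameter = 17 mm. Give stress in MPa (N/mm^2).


A = pi*(r_o^2 - r_i^2)
r_o = 13.5 mm, r_i = 8.5 mm
A = 345.575 mm^2
sigma = F/A = 1649 / 345.575
sigma = 4.772 MPa


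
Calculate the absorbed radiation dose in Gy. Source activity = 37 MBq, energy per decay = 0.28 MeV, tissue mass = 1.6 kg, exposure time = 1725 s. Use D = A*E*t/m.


A = 37 MBq = 3.7000e+07 Bq
E = 0.28 MeV = 4.4856e-14 J
D = A*E*t/m = 3.7000e+07*4.4856e-14*1725/1.6
D = 0.001789 Gy


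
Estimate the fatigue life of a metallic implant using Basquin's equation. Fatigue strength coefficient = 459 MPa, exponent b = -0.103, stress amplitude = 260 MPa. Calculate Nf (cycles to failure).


sigma_a = sigma_f' * (2Nf)^b
2Nf = (sigma_a/sigma_f')^(1/b)
2Nf = (260/459)^(1/-0.103)
2Nf = 249.17153
Nf = 124.6


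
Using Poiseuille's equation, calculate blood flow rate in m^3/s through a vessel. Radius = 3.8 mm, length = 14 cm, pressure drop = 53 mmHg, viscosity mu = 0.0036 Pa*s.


Q = pi*r^4*dP / (8*mu*L)
r = 0.0038 m, L = 0.14 m
dP = 53 mmHg = 7066.066 Pa
Q = 0.001148 m^3/s


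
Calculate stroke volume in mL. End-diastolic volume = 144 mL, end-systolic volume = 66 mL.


SV = EDV - ESV
SV = 144 - 66
SV = 78 mL


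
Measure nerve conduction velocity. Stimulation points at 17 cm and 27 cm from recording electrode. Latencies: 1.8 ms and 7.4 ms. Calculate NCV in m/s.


Distance = (27 - 17) / 100 = 0.1 m
dt = (7.4 - 1.8) / 1000 = 0.0056 s
NCV = dist / dt = 17.86 m/s


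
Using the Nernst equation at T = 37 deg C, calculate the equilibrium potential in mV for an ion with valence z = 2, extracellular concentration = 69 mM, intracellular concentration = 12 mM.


E = (RT/(zF)) * ln(C_out/C_in)
T = 37 + 273.15 = 310.15 K
E = (8.314 * 310.15 / (2 * 96485)) * ln(69/12)
E = 23.37 mV


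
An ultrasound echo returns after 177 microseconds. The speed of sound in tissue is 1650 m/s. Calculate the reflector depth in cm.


depth = c * t / 2
t = 177 us = 1.7700e-04 s
depth = 1650 * 1.7700e-04 / 2
depth = 0.146025 m = 14.6025 cm


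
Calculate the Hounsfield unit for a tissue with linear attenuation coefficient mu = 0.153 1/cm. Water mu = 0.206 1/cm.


HU = ((mu_tissue - mu_water) / mu_water) * 1000
HU = ((0.153 - 0.206) / 0.206) * 1000
HU = -257.3


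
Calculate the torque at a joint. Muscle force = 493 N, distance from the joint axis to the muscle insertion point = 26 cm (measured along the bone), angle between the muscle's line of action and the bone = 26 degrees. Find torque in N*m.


Torque = F * d * sin(theta)   (moment arm = d*sin(theta))
d = 26 cm = 0.26 m
Torque = 493 * 0.26 * sin(26)
Torque = 56.19 N*m


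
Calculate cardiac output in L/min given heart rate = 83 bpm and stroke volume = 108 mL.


CO = HR * SV
CO = 83 * 108 / 1000
CO = 8.964 L/min


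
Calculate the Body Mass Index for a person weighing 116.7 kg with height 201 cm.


BMI = weight / height^2
height = 201 cm = 2.01 m
BMI = 116.7 / 2.01^2
BMI = 28.89 kg/m^2


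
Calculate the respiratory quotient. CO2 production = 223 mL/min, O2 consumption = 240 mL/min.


RQ = VCO2 / VO2
RQ = 223 / 240
RQ = 0.9292


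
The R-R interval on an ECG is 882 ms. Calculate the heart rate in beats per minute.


HR = 60 / RR_interval(s)
RR = 882 ms = 0.882 s
HR = 60 / 0.882 = 68.03 bpm


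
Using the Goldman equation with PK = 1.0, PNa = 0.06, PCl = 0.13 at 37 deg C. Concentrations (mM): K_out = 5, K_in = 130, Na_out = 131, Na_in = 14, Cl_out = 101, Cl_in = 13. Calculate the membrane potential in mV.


Vm = (RT/F)*ln((PK*Ko + PNa*Nao + PCl*Cli)/(PK*Ki + PNa*Nai + PCl*Clo))
Numer = 14.55, Denom = 143.97
Vm = -61.25 mV


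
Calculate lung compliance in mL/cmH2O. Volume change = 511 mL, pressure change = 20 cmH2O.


C = dV / dP
C = 511 / 20
C = 25.55 mL/cmH2O


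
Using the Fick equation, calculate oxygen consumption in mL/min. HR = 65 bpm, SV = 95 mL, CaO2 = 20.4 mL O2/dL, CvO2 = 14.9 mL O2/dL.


CO = HR*SV = 65*95/1000 = 6.175 L/min
a-v O2 diff = 20.4 - 14.9 = 5.5 mL/dL
VO2 = CO * (CaO2-CvO2) * 10 dL/L
VO2 = 6.175 * 5.5 * 10
VO2 = 339.6 mL/min


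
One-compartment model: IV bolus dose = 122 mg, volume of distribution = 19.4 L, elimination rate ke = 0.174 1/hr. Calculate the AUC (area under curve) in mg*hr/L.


C0 = Dose/Vd = 122/19.4 = 6.28866 mg/L
AUC = C0/ke = 6.28866/0.174
AUC = 36.14 mg*hr/L


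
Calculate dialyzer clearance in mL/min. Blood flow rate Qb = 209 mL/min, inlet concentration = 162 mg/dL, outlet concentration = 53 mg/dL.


K = Qb * (Cb_in - Cb_out) / Cb_in
K = 209 * (162 - 53) / 162
K = 140.6 mL/min


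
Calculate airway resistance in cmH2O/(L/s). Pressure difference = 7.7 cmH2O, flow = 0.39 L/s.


R = dP / flow
R = 7.7 / 0.39
R = 19.74 cmH2O/(L/s)


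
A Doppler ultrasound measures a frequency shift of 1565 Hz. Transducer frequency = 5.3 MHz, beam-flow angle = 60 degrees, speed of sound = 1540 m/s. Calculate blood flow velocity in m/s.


v = fd * c / (2 * f0 * cos(theta))
v = 1565 * 1540 / (2 * 5.3000e+06 * cos(60))
v = 0.4547 m/s


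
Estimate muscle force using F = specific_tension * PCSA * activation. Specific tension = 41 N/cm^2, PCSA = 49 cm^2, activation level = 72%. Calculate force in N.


F = sigma * PCSA * activation
F = 41 * 49 * 0.72
F = 1446 N


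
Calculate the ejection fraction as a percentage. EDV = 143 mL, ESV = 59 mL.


SV = EDV - ESV = 143 - 59 = 84 mL
EF = SV/EDV * 100 = 84/143 * 100
EF = 58.74%


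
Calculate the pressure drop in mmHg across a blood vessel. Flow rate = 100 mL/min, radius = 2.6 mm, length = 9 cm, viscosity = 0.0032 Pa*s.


dP = 8*mu*L*Q / (pi*r^4)
Q = 100 mL/min = 1.66667e-06 m^3/s
dP = 26.7478 Pa = 26.7478 / 133.322 mmHg = 0.2006 mmHg


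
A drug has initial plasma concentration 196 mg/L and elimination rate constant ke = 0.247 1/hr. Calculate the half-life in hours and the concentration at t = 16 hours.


t_half = ln(2) / ke = 0.693147 / 0.247 = 2.806 hr
C(t) = C0 * exp(-ke*t) = 196 * exp(-0.247*16)
C(16) = 3.766 mg/L


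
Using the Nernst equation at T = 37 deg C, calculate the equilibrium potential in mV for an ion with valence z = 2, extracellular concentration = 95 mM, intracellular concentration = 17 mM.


E = (RT/(zF)) * ln(C_out/C_in)
T = 37 + 273.15 = 310.15 K
E = (8.314 * 310.15 / (2 * 96485)) * ln(95/17)
E = 22.99 mV


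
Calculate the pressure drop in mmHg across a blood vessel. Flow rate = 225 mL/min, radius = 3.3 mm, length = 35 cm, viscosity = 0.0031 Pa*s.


dP = 8*mu*L*Q / (pi*r^4)
Q = 225 mL/min = 3.75e-06 m^3/s
dP = 87.3666 Pa = 87.3666 / 133.322 mmHg = 0.6553 mmHg


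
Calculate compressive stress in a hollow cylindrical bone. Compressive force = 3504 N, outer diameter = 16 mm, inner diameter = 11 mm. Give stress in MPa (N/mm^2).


A = pi*(r_o^2 - r_i^2)
r_o = 8 mm, r_i = 5.5 mm
A = 106.029 mm^2
sigma = F/A = 3504 / 106.029
sigma = 33.05 MPa


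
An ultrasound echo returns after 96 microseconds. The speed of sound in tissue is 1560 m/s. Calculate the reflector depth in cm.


depth = c * t / 2
t = 96 us = 9.6000e-05 s
depth = 1560 * 9.6000e-05 / 2
depth = 0.07488 m = 7.488 cm


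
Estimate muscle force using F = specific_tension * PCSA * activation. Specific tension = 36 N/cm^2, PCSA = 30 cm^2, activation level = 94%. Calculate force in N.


F = sigma * PCSA * activation
F = 36 * 30 * 0.94
F = 1015 N


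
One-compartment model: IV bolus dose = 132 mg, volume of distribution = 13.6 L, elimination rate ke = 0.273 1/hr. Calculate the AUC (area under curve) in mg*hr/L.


C0 = Dose/Vd = 132/13.6 = 9.70588 mg/L
AUC = C0/ke = 9.70588/0.273
AUC = 35.55 mg*hr/L


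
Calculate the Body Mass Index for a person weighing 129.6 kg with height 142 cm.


BMI = weight / height^2
height = 142 cm = 1.42 m
BMI = 129.6 / 1.42^2
BMI = 64.27 kg/m^2


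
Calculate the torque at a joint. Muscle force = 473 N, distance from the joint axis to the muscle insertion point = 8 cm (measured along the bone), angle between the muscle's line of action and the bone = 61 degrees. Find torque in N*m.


Torque = F * d * sin(theta)   (moment arm = d*sin(theta))
d = 8 cm = 0.08 m
Torque = 473 * 0.08 * sin(61)
Torque = 33.1 N*m


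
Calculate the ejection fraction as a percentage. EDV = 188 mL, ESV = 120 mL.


SV = EDV - ESV = 188 - 120 = 68 mL
EF = SV/EDV * 100 = 68/188 * 100
EF = 36.17%


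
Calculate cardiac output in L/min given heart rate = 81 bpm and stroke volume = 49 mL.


CO = HR * SV
CO = 81 * 49 / 1000
CO = 3.969 L/min


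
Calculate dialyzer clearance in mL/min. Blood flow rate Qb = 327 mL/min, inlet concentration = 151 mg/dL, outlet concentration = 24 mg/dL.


K = Qb * (Cb_in - Cb_out) / Cb_in
K = 327 * (151 - 24) / 151
K = 275 mL/min


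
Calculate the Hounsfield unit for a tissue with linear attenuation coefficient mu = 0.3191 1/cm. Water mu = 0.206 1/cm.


HU = ((mu_tissue - mu_water) / mu_water) * 1000
HU = ((0.3191 - 0.206) / 0.206) * 1000
HU = 549


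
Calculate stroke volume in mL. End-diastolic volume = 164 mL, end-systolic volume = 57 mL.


SV = EDV - ESV
SV = 164 - 57
SV = 107 mL


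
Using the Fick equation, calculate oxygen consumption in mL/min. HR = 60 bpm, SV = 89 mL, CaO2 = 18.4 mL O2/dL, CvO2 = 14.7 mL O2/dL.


CO = HR*SV = 60*89/1000 = 5.34 L/min
a-v O2 diff = 18.4 - 14.7 = 3.7 mL/dL
VO2 = CO * (CaO2-CvO2) * 10 dL/L
VO2 = 5.34 * 3.7 * 10
VO2 = 197.6 mL/min


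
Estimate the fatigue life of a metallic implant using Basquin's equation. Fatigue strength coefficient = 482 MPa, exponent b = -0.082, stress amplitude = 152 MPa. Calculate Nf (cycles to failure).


sigma_a = sigma_f' * (2Nf)^b
2Nf = (sigma_a/sigma_f')^(1/b)
2Nf = (152/482)^(1/-0.082)
2Nf = 1294902.9
Nf = 6.475e+05


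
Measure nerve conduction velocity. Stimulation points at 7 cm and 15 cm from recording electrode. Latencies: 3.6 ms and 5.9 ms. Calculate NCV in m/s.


Distance = (15 - 7) / 100 = 0.08 m
dt = (5.9 - 3.6) / 1000 = 0.0023 s
NCV = dist / dt = 34.78 m/s


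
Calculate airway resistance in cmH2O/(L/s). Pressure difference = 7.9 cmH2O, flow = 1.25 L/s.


R = dP / flow
R = 7.9 / 1.25
R = 6.32 cmH2O/(L/s)


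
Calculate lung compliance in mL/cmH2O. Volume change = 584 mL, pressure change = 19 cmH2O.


C = dV / dP
C = 584 / 19
C = 30.74 mL/cmH2O


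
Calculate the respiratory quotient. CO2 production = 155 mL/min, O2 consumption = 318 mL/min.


RQ = VCO2 / VO2
RQ = 155 / 318
RQ = 0.4874


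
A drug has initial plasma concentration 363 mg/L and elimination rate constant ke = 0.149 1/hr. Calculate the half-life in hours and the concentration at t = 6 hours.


t_half = ln(2) / ke = 0.693147 / 0.149 = 4.652 hr
C(t) = C0 * exp(-ke*t) = 363 * exp(-0.149*6)
C(6) = 148.5 mg/L


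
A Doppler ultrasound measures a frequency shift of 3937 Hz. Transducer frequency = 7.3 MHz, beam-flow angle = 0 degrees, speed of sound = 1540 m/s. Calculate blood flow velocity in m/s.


v = fd * c / (2 * f0 * cos(theta))
v = 3937 * 1540 / (2 * 7.3000e+06 * cos(0))
v = 0.4153 m/s


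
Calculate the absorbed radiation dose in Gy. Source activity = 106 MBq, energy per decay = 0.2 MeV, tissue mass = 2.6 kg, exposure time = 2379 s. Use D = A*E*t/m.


A = 106 MBq = 1.0600e+08 Bq
E = 0.2 MeV = 3.204e-14 J
D = A*E*t/m = 1.0600e+08*3.204e-14*2379/2.6
D = 0.003108 Gy


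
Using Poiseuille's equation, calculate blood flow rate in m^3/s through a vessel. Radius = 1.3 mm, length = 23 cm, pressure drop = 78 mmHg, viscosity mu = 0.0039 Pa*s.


Q = pi*r^4*dP / (8*mu*L)
r = 0.0013 m, L = 0.23 m
dP = 78 mmHg = 10399.116 Pa
Q = 1.3003e-05 m^3/s


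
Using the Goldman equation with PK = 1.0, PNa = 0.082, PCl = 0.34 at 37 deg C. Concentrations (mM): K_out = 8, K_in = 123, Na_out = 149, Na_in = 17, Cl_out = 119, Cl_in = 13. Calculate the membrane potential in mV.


Vm = (RT/F)*ln((PK*Ko + PNa*Nao + PCl*Cli)/(PK*Ki + PNa*Nai + PCl*Clo))
Numer = 24.638, Denom = 164.854
Vm = -50.8 mV


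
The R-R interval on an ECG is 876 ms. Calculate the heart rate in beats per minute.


HR = 60 / RR_interval(s)
RR = 876 ms = 0.876 s
HR = 60 / 0.876 = 68.49 bpm


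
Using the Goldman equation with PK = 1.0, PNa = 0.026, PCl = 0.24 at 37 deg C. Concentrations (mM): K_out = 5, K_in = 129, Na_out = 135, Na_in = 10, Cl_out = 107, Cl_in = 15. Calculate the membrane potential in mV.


Vm = (RT/F)*ln((PK*Ko + PNa*Nao + PCl*Cli)/(PK*Ki + PNa*Nai + PCl*Clo))
Numer = 12.11, Denom = 154.94
Vm = -68.12 mV


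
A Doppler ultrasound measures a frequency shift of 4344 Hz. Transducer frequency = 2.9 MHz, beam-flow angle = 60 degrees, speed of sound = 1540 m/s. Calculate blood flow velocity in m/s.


v = fd * c / (2 * f0 * cos(theta))
v = 4344 * 1540 / (2 * 2.9000e+06 * cos(60))
v = 2.307 m/s


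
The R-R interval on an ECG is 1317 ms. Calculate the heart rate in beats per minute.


HR = 60 / RR_interval(s)
RR = 1317 ms = 1.317 s
HR = 60 / 1.317 = 45.56 bpm


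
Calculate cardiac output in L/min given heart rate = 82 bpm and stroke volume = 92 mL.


CO = HR * SV
CO = 82 * 92 / 1000
CO = 7.544 L/min


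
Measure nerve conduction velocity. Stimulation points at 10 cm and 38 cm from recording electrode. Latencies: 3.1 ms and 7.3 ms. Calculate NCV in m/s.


Distance = (38 - 10) / 100 = 0.28 m
dt = (7.3 - 3.1) / 1000 = 0.0042 s
NCV = dist / dt = 66.67 m/s


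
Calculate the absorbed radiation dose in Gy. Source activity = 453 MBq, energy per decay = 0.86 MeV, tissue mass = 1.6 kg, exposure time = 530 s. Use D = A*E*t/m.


A = 453 MBq = 4.5300e+08 Bq
E = 0.86 MeV = 1.37772e-13 J
D = A*E*t/m = 4.5300e+08*1.37772e-13*530/1.6
D = 0.02067 Gy


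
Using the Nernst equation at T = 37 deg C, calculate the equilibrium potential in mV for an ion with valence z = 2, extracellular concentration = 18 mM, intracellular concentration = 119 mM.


E = (RT/(zF)) * ln(C_out/C_in)
T = 37 + 273.15 = 310.15 K
E = (8.314 * 310.15 / (2 * 96485)) * ln(18/119)
E = -25.24 mV


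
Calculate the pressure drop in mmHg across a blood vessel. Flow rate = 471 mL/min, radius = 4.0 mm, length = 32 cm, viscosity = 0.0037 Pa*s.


dP = 8*mu*L*Q / (pi*r^4)
Q = 471 mL/min = 7.85e-06 m^3/s
dP = 92.4531 Pa = 92.4531 / 133.322 mmHg = 0.6935 mmHg


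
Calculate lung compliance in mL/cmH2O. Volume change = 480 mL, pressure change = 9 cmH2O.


C = dV / dP
C = 480 / 9
C = 53.33 mL/cmH2O


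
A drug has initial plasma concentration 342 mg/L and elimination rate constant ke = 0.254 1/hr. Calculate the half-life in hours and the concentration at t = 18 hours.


t_half = ln(2) / ke = 0.693147 / 0.254 = 2.729 hr
C(t) = C0 * exp(-ke*t) = 342 * exp(-0.254*18)
C(18) = 3.535 mg/L


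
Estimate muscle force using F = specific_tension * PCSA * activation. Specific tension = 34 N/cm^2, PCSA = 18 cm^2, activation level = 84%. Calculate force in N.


F = sigma * PCSA * activation
F = 34 * 18 * 0.84
F = 514.1 N


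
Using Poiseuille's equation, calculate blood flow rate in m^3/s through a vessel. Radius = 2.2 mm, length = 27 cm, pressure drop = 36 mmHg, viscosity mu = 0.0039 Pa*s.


Q = pi*r^4*dP / (8*mu*L)
r = 0.0022 m, L = 0.27 m
dP = 36 mmHg = 4799.592 Pa
Q = 4.1930e-05 m^3/s


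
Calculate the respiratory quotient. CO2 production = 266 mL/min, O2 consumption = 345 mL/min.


RQ = VCO2 / VO2
RQ = 266 / 345
RQ = 0.771


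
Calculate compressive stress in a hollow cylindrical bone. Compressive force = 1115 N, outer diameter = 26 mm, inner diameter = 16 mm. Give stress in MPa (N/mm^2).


A = pi*(r_o^2 - r_i^2)
r_o = 13 mm, r_i = 8 mm
A = 329.867 mm^2
sigma = F/A = 1115 / 329.867
sigma = 3.38 MPa


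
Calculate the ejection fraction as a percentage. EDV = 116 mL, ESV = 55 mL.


SV = EDV - ESV = 116 - 55 = 61 mL
EF = SV/EDV * 100 = 61/116 * 100
EF = 52.59%


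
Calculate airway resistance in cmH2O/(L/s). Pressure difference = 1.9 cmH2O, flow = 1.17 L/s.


R = dP / flow
R = 1.9 / 1.17
R = 1.624 cmH2O/(L/s)


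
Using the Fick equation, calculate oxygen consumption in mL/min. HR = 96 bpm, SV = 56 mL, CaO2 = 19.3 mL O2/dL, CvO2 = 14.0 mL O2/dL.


CO = HR*SV = 96*56/1000 = 5.376 L/min
a-v O2 diff = 19.3 - 14.0 = 5.3 mL/dL
VO2 = CO * (CaO2-CvO2) * 10 dL/L
VO2 = 5.376 * 5.3 * 10
VO2 = 284.9 mL/min


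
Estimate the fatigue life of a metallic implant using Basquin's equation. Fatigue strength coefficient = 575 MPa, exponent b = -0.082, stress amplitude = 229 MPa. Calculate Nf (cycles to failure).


sigma_a = sigma_f' * (2Nf)^b
2Nf = (sigma_a/sigma_f')^(1/b)
2Nf = (229/575)^(1/-0.082)
2Nf = 75163.054
Nf = 3.758e+04


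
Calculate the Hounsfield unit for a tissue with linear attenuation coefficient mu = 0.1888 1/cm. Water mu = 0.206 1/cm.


HU = ((mu_tissue - mu_water) / mu_water) * 1000
HU = ((0.1888 - 0.206) / 0.206) * 1000
HU = -83.5


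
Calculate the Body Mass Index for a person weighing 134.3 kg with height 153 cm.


BMI = weight / height^2
height = 153 cm = 1.53 m
BMI = 134.3 / 1.53^2
BMI = 57.37 kg/m^2


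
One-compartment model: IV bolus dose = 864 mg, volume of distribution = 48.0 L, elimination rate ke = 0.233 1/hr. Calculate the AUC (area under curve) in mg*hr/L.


C0 = Dose/Vd = 864/48.0 = 18 mg/L
AUC = C0/ke = 18/0.233
AUC = 77.25 mg*hr/L


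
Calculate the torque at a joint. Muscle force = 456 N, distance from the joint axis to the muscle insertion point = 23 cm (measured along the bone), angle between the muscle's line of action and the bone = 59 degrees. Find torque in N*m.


Torque = F * d * sin(theta)   (moment arm = d*sin(theta))
d = 23 cm = 0.23 m
Torque = 456 * 0.23 * sin(59)
Torque = 89.9 N*m


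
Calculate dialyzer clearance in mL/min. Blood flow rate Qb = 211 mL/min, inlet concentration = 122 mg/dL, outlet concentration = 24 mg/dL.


K = Qb * (Cb_in - Cb_out) / Cb_in
K = 211 * (122 - 24) / 122
K = 169.5 mL/min


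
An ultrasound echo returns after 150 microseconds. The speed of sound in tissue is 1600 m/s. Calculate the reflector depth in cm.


depth = c * t / 2
t = 150 us = 1.5000e-04 s
depth = 1600 * 1.5000e-04 / 2
depth = 0.12 m = 12 cm


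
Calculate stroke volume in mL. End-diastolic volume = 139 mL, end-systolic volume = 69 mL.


SV = EDV - ESV
SV = 139 - 69
SV = 70 mL


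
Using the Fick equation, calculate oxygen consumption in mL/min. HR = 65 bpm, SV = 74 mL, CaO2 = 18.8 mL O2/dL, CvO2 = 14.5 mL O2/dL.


CO = HR*SV = 65*74/1000 = 4.81 L/min
a-v O2 diff = 18.8 - 14.5 = 4.3 mL/dL
VO2 = CO * (CaO2-CvO2) * 10 dL/L
VO2 = 4.81 * 4.3 * 10
VO2 = 206.8 mL/min


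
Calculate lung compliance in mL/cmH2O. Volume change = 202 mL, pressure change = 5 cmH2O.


C = dV / dP
C = 202 / 5
C = 40.4 mL/cmH2O


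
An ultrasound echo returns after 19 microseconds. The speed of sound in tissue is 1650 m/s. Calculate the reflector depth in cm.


depth = c * t / 2
t = 19 us = 1.9000e-05 s
depth = 1650 * 1.9000e-05 / 2
depth = 0.015675 m = 1.5675 cm


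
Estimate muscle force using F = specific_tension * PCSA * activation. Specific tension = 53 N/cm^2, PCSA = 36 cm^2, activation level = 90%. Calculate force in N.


F = sigma * PCSA * activation
F = 53 * 36 * 0.9
F = 1717 N


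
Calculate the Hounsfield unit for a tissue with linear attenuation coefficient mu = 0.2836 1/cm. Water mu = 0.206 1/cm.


HU = ((mu_tissue - mu_water) / mu_water) * 1000
HU = ((0.2836 - 0.206) / 0.206) * 1000
HU = 376.7


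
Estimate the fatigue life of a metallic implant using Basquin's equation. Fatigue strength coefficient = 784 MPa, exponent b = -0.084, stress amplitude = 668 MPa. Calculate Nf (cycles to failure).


sigma_a = sigma_f' * (2Nf)^b
2Nf = (sigma_a/sigma_f')^(1/b)
2Nf = (668/784)^(1/-0.084)
2Nf = 6.7274795
Nf = 3.364


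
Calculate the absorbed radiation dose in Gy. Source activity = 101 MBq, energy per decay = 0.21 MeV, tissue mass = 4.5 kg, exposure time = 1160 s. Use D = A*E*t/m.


A = 101 MBq = 1.0100e+08 Bq
E = 0.21 MeV = 3.3642e-14 J
D = A*E*t/m = 1.0100e+08*3.3642e-14*1160/4.5
D = 8.7589e-04 Gy


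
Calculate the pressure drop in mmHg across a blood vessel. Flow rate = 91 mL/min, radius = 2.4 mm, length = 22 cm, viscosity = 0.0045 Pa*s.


dP = 8*mu*L*Q / (pi*r^4)
Q = 91 mL/min = 1.51667e-06 m^3/s
dP = 115.245 Pa = 115.245 / 133.322 mmHg = 0.8644 mmHg


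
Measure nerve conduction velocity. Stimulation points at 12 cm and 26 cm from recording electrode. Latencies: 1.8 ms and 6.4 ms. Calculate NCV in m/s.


Distance = (26 - 12) / 100 = 0.14 m
dt = (6.4 - 1.8) / 1000 = 0.0046 s
NCV = dist / dt = 30.43 m/s


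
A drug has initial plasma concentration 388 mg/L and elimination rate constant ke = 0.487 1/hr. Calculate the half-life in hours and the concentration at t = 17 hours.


t_half = ln(2) / ke = 0.693147 / 0.487 = 1.423 hr
C(t) = C0 * exp(-ke*t) = 388 * exp(-0.487*17)
C(17) = 0.09847 mg/L


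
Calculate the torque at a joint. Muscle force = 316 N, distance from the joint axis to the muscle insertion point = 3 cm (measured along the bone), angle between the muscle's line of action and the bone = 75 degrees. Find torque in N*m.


Torque = F * d * sin(theta)   (moment arm = d*sin(theta))
d = 3 cm = 0.03 m
Torque = 316 * 0.03 * sin(75)
Torque = 9.157 N*m


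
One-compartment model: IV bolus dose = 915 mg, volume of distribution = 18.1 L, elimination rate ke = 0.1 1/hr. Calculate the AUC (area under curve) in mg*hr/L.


C0 = Dose/Vd = 915/18.1 = 50.5525 mg/L
AUC = C0/ke = 50.5525/0.1
AUC = 505.5 mg*hr/L


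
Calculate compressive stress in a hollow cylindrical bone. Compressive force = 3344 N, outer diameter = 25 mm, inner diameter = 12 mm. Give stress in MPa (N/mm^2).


A = pi*(r_o^2 - r_i^2)
r_o = 12.5 mm, r_i = 6 mm
A = 377.777 mm^2
sigma = F/A = 3344 / 377.777
sigma = 8.852 MPa


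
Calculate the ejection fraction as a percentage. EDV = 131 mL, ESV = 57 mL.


SV = EDV - ESV = 131 - 57 = 74 mL
EF = SV/EDV * 100 = 74/131 * 100
EF = 56.49%


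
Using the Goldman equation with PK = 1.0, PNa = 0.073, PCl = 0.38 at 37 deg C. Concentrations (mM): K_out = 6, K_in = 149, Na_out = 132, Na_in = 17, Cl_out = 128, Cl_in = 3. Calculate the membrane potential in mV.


Vm = (RT/F)*ln((PK*Ko + PNa*Nao + PCl*Cli)/(PK*Ki + PNa*Nai + PCl*Clo))
Numer = 16.776, Denom = 198.881
Vm = -66.09 mV


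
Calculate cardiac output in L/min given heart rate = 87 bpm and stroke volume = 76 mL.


CO = HR * SV
CO = 87 * 76 / 1000
CO = 6.612 L/min


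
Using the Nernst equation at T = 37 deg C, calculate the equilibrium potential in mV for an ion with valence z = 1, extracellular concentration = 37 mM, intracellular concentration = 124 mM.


E = (RT/(zF)) * ln(C_out/C_in)
T = 37 + 273.15 = 310.15 K
E = (8.314 * 310.15 / (1 * 96485)) * ln(37/124)
E = -32.32 mV


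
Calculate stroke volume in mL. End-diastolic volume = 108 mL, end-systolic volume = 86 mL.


SV = EDV - ESV
SV = 108 - 86
SV = 22 mL


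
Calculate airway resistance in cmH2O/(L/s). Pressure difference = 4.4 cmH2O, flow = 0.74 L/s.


R = dP / flow
R = 4.4 / 0.74
R = 5.946 cmH2O/(L/s)


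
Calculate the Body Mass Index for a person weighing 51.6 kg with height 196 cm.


BMI = weight / height^2
height = 196 cm = 1.96 m
BMI = 51.6 / 1.96^2
BMI = 13.43 kg/m^2
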